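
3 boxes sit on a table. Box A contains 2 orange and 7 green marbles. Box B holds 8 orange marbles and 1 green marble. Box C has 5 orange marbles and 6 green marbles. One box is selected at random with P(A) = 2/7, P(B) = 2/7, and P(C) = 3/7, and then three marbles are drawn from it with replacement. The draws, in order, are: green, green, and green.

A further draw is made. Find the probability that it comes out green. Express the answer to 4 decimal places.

The likelihood of the observed sequence under each hypothesis: P(data | box A) = (7/9)(7/9)(7/9) = 0.47051; P(data | box B) = (1/9)(1/9)(1/9) = 0.0013717; P(data | box C) = (6/11)(6/11)(6/11) = 0.16228.
Multiplying each by its prior: 2/7 · 0.47051 = 0.13443, 2/7 · 0.0013717 = 0.00039193, 3/7 · 0.16228 = 0.06955; these sum to 0.20437.
Normalising, the posterior is P(box A | data) = 0.65777, P(box B | data) = 0.0019177, P(box C | data) = 0.34031.
The predictive probability is P(green next | data) = (7/9)(0.65777) + (1/9)(0.0019177) + (6/11)(0.34031) = 0.69744.

0.6974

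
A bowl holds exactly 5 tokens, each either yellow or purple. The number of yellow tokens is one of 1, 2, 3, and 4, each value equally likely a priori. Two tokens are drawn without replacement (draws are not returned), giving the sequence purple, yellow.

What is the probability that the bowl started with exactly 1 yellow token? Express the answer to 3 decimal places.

0.200

Compute the likelihood of the observed sequence for each case: P(data | r = 1) = (4/5)(1/4) = 1/5; P(data | r = 2) = (3/5)(2/4) = 3/10; P(data | r = 3) = (2/5)(3/4) = 3/10; P(data | r = 4) = (1/5)(4/4) = 1/5.
Multiplying each by its prior: 1/4 · 1/5 = 1/20, 1/4 · 3/10 = 3/40, 1/4 · 3/10 = 3/40, 1/4 · 1/5 = 1/20; summing to 1/4.
Hence P(r = 1 | data) = (1/20) / (1/4) = 1/5.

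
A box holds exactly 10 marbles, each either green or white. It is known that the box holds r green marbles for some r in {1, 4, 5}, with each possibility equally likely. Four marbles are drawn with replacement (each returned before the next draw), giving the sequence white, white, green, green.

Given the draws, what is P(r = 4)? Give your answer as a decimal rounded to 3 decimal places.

0.449

Under each hypothesis, the probability of the observed sequence is: P(data | r = 1) = (9/10)(9/10)(1/10)(1/10) = 0.0081; P(data | r = 4) = (6/10)(6/10)(4/10)(4/10) = 0.0576; P(data | r = 5) = (5/10)(5/10)(5/10)(5/10) = 0.0625.
Weighting by the prior gives 1/3 · 0.0081 = 0.0027, 1/3 · 0.0576 = 0.0192, 1/3 · 0.0625 = 0.020833; summing to 0.042733.
Hence P(r = 4 | data) = (0.0192) / (0.042733) = 0.4493.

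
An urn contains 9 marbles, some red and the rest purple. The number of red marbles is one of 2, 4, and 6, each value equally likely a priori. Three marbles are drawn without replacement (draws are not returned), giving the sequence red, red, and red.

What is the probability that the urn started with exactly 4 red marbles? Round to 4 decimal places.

0.1667

Under each hypothesis, the probability of the observed sequence is: P(data | r = 2) = (2/9)(1/8)(0/7) = 0; P(data | r = 4) = (4/9)(3/8)(2/7) = 1/21; P(data | r = 6) = (6/9)(5/8)(4/7) = 5/21.
Weighting by the prior gives 1/3 · 0 = 0, 1/3 · 1/21 = 1/63, 1/3 · 5/21 = 5/63; with total 2/21.
So P(r = 4 | data) = (1/63) / (2/21) = 1/6.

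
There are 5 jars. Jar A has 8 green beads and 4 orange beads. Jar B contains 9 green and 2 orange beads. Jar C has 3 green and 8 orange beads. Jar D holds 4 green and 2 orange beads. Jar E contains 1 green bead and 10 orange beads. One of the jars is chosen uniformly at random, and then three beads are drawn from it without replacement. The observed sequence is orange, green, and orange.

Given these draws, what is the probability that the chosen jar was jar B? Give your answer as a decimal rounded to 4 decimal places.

Under each hypothesis, the probability of the observed sequence is: P(data | jar A) = (4/12)(8/11)(3/10) = 4/55; P(data | jar B) = (2/11)(9/10)(1/9) = 1/55; P(data | jar C) = (8/11)(3/10)(7/9) = 28/165; P(data | jar D) = (2/6)(4/5)(1/4) = 1/15; P(data | jar E) = (10/11)(1/10)(9/9) = 1/11.
The prior-weighted likelihoods are 1/5 · 4/55 = 4/275, 1/5 · 1/55 = 1/275, 1/5 · 28/165 = 28/825, 1/5 · 1/15 = 1/75, 1/5 · 1/11 = 1/55; with total 23/275.
Hence P(jar B | data) = (1/275) / (23/275) = 1/23.

0.0435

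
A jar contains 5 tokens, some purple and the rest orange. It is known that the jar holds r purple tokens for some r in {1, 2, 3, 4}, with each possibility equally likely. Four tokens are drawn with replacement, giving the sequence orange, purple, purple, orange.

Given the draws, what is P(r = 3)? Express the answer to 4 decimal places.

0.3462

For each hypothesis, P(data | H) works out to: P(data | r = 1) = (4/5)(1/5)(1/5)(4/5) = 16/625; P(data | r = 2) = (3/5)(2/5)(2/5)(3/5) = 36/625; P(data | r = 3) = (2/5)(3/5)(3/5)(2/5) = 36/625; P(data | r = 4) = (1/5)(4/5)(4/5)(1/5) = 16/625.
Weighting by the prior gives 1/4 · 16/625 = 4/625, 1/4 · 36/625 = 9/625, 1/4 · 36/625 = 9/625, 1/4 · 16/625 = 4/625; summing to 26/625.
Hence P(r = 3 | data) = (9/625) / (26/625) = 9/26.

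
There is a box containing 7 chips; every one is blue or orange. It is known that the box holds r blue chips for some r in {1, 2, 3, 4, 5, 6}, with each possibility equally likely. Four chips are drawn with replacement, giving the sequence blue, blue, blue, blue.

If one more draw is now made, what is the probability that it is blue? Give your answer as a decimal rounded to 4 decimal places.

0.7662

Compute the likelihood of the observed sequence for each case: P(data | r = 1) = (1/7)(1/7)(1/7)(1/7) = 0.00041649; P(data | r = 2) = (2/7)(2/7)(2/7)(2/7) = 0.0066639; P(data | r = 3) = (3/7)(3/7)(3/7)(3/7) = 0.033736; P(data | r = 4) = (4/7)(4/7)(4/7)(4/7) = 0.10662; P(data | r = 5) = (5/7)(5/7)(5/7)(5/7) = 0.26031; P(data | r = 6) = (6/7)(6/7)(6/7)(6/7) = 0.53978.
Multiplying each by its prior: 1/6 · 0.00041649 = 6.9416e-05, 1/6 · 0.0066639 = 0.0011106, 1/6 · 0.033736 = 0.0056227, 1/6 · 0.10662 = 0.01777, 1/6 · 0.26031 = 0.043385, 1/6 · 0.53978 = 0.089963; these sum to 0.15792.
Normalising, the posterior is P(r = 1 | data) = 0.00043956, P(r = 2 | data) = 0.007033, P(r = 3 | data) = 0.035604, P(r = 4 | data) = 0.11253, P(r = 5 | data) = 0.27473, P(r = 6 | data) = 0.56967.
Averaging over the posterior, P(blue next | data) = (1/7)(0.00043956) + (2/7)(0.007033) + (3/7)(0.035604) + (4/7)(0.11253) + (5/7)(0.27473) + (6/7)(0.56967) = 0.76615.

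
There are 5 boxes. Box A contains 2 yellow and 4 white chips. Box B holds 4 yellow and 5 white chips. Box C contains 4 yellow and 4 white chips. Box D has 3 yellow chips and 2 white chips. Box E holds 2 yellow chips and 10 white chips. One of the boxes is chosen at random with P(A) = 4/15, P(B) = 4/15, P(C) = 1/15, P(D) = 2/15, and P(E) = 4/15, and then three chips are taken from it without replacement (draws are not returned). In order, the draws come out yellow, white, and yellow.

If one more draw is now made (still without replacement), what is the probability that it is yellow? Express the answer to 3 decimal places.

0.309

Under each hypothesis, the probability of the observed sequence is: P(data | box A) = (2/6)(4/5)(1/4) = 0.066667; P(data | box B) = (4/9)(5/8)(3/7) = 0.11905; P(data | box C) = (4/8)(4/7)(3/6) = 0.14286; P(data | box D) = (3/5)(2/4)(2/3) = 0.2; P(data | box E) = (2/12)(10/11)(1/10) = 0.015152.
Multiplying each by its prior: 4/15 · 0.066667 = 0.017778, 4/15 · 0.11905 = 0.031746, 1/15 · 0.14286 = 0.0095238, 2/15 · 0.2 = 0.026667, 4/15 · 0.015152 = 0.0040404; summing to 0.089755.
Normalising, the posterior is P(box A | data) = 0.19807, P(box B | data) = 0.3537, P(box C | data) = 0.10611, P(box D | data) = 0.29711, P(box E | data) = 0.045016.
Averaging over the posterior, P(yellow next | data) = (0)(0.19807) + (1/3)(0.3537) + (2/5)(0.10611) + (1/2)(0.29711) + (0)(0.045016) = 0.3089.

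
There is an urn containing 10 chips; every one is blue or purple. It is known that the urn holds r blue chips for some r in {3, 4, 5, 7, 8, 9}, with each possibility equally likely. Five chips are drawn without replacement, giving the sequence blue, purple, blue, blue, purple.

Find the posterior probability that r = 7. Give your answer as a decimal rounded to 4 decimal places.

0.3070

Under each hypothesis, the probability of the observed sequence is: P(data | r = 3) = (3/10)(7/9)(2/8)(1/7)(6/6) = 1/120; P(data | r = 4) = (4/10)(6/9)(3/8)(2/7)(5/6) = 1/42; P(data | r = 5) = (5/10)(5/9)(4/8)(3/7)(4/6) = 5/126; P(data | r = 7) = (7/10)(3/9)(6/8)(5/7)(2/6) = 1/24; P(data | r = 8) = (8/10)(2/9)(7/8)(6/7)(1/6) = 1/45; P(data | r = 9) = (9/10)(1/9)(8/8)(7/7)(0/6) = 0.
Weighting by the prior gives 1/6 · 1/120 = 1/720, 1/6 · 1/42 = 1/252, 1/6 · 5/126 = 5/756, 1/6 · 1/24 = 1/144, 1/6 · 1/45 = 1/270, 1/6 · 0 = 0; summing to 19/840.
So P(r = 7 | data) = (1/144) / (19/840) = 35/114.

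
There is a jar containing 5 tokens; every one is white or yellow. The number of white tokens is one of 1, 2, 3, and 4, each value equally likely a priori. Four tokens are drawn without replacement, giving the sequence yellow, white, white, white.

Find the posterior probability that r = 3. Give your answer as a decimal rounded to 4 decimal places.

For each hypothesis, P(data | H) works out to: P(data | r = 1) = (4/5)(1/4)(0/3) = 0; P(data | r = 2) = (3/5)(2/4)(1/3)(0/2) = 0; P(data | r = 3) = (2/5)(3/4)(2/3)(1/2) = 1/10; P(data | r = 4) = (1/5)(4/4)(3/3)(2/2) = 1/5.
Multiplying each by its prior: 1/4 · 0 = 0, 1/4 · 0 = 0, 1/4 · 1/10 = 1/40, 1/4 · 1/5 = 1/20; these sum to 3/40.
Therefore the posterior P(r = 3 | data) = (1/40) / (3/40) = 1/3.

0.3333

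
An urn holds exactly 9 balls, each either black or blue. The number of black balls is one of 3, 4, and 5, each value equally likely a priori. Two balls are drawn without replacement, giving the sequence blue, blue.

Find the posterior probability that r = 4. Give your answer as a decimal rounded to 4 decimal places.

0.3226

The likelihood of the observed sequence under each hypothesis: P(data | r = 3) = (6/9)(5/8) = 5/12; P(data | r = 4) = (5/9)(4/8) = 5/18; P(data | r = 5) = (4/9)(3/8) = 1/6.
Multiplying each by its prior: 1/3 · 5/12 = 5/36, 1/3 · 5/18 = 5/54, 1/3 · 1/6 = 1/18; with total 31/108.
Hence P(r = 4 | data) = (5/54) / (31/108) = 10/31.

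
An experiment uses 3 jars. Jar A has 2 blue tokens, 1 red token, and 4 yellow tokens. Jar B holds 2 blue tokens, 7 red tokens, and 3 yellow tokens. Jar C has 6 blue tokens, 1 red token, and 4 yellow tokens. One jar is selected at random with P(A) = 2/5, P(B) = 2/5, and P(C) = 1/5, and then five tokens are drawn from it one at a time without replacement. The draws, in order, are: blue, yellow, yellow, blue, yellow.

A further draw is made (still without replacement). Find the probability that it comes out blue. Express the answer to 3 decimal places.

0.169

Under each hypothesis, the probability of the observed sequence is: P(data | jar A) = (2/7)(4/6)(3/5)(1/4)(2/3) = 0.019048; P(data | jar B) = (2/12)(3/11)(2/10)(1/9)(1/8) = 0.00012626; P(data | jar C) = (6/11)(4/10)(3/9)(5/8)(2/7) = 0.012987.
The prior-weighted likelihoods are 2/5 · 0.019048 = 0.007619, 2/5 · 0.00012626 = 5.0505e-05, 1/5 · 0.012987 = 0.0025974; summing to 0.010267.
The posterior is then P(jar A | data) = 0.74209, P(jar B | data) = 0.0049192, P(jar C | data) = 0.25299.
Averaging over the posterior, P(blue next | data) = (0)(0.74209) + (0)(0.0049192) + (2/3)(0.25299) = 0.16866.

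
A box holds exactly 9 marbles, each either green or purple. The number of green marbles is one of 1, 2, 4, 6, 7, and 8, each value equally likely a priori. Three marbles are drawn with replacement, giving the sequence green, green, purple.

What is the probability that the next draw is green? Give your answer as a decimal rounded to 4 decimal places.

Under each hypothesis, the probability of the observed sequence is: P(data | r = 1) = (1/9)(1/9)(8/9) = 0.010974; P(data | r = 2) = (2/9)(2/9)(7/9) = 0.038409; P(data | r = 4) = (4/9)(4/9)(5/9) = 0.10974; P(data | r = 6) = (6/9)(6/9)(3/9) = 0.14815; P(data | r = 7) = (7/9)(7/9)(2/9) = 0.13443; P(data | r = 8) = (8/9)(8/9)(1/9) = 0.087791.
Multiplying each by its prior: 1/6 · 0.010974 = 0.001829, 1/6 · 0.038409 = 0.0064015, 1/6 · 0.10974 = 0.01829, 1/6 · 0.14815 = 0.024691, 1/6 · 0.13443 = 0.022405, 1/6 · 0.087791 = 0.014632; these sum to 0.088249.
Dividing through by the total gives posterior P(r = 1 | data) = 0.020725, P(r = 2 | data) = 0.072539, P(r = 4 | data) = 0.20725, P(r = 6 | data) = 0.27979, P(r = 7 | data) = 0.25389, P(r = 8 | data) = 0.1658.
So P(green next | data) = Σ P(green next | H) P(H | data) = (1/9)(0.020725) + (2/9)(0.072539) + (4/9)(0.20725) + (2/3)(0.27979) + (7/9)(0.25389) + (8/9)(0.1658) = 0.64191.

0.6419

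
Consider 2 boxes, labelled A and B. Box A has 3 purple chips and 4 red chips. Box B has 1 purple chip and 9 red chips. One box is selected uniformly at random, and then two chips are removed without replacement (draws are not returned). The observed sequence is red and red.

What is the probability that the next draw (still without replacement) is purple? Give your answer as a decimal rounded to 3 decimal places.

0.250

For each hypothesis, P(data | H) works out to: P(data | box A) = (4/7)(3/6) = 2/7; P(data | box B) = (9/10)(8/9) = 4/5.
Weighting by the prior gives 1/2 · 2/7 = 1/7, 1/2 · 4/5 = 2/5; with total 19/35.
The posterior is then P(box A | data) = 5/19, P(box B | data) = 14/19.
Averaging over the posterior, P(purple next | data) = (3/5)(5/19) + (1/8)(14/19) = 1/4.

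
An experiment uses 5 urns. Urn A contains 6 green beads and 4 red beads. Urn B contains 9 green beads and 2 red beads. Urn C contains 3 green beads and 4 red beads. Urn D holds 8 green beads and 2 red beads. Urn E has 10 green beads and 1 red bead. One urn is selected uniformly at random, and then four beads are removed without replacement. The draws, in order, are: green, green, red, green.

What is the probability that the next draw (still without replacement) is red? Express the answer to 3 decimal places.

0.245

For each hypothesis, P(data | H) works out to: P(data | urn A) = (6/10)(5/9)(4/8)(4/7) = 0.095238; P(data | urn B) = (9/11)(8/10)(2/9)(7/8) = 0.12727; P(data | urn C) = (3/7)(2/6)(4/5)(1/4) = 0.028571; P(data | urn D) = (8/10)(7/9)(2/8)(6/7) = 0.13333; P(data | urn E) = (10/11)(9/10)(1/9)(8/8) = 0.090909.
Multiplying each by its prior: 1/5 · 0.095238 = 0.019048, 1/5 · 0.12727 = 0.025455, 1/5 · 0.028571 = 0.0057143, 1/5 · 0.13333 = 0.026667, 1/5 · 0.090909 = 0.018182; these sum to 0.095065.
Dividing through by the total gives posterior P(urn A | data) = 0.20036, P(urn B | data) = 0.26776, P(urn C | data) = 0.060109, P(urn D | data) = 0.28051, P(urn E | data) = 0.19126.
Averaging over the posterior, P(red next | data) = (1/2)(0.20036) + (1/7)(0.26776) + (1)(0.060109) + (1/6)(0.28051) + (0)(0.19126) = 0.24529.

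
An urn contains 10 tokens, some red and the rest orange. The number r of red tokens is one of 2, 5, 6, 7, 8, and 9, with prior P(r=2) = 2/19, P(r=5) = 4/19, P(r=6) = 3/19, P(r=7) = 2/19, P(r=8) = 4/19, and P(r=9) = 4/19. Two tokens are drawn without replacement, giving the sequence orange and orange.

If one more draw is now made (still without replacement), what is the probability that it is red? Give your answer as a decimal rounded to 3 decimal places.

The likelihood of the observed sequence under each hypothesis: P(data | r = 2) = (8/10)(7/9) = 28/45; P(data | r = 5) = (5/10)(4/9) = 2/9; P(data | r = 6) = (4/10)(3/9) = 2/15; P(data | r = 7) = (3/10)(2/9) = 1/15; P(data | r = 8) = (2/10)(1/9) = 1/45; P(data | r = 9) = (1/10)(0/9) = 0.
Weighting by the prior gives 2/19 · 28/45 = 56/855, 4/19 · 2/9 = 8/171, 3/19 · 2/15 = 2/95, 2/19 · 1/15 = 2/285, 4/19 · 1/45 = 4/855, 4/19 · 0 = 0; with total 124/855.
The posterior is then P(r = 2 | data) = 14/31, P(r = 5 | data) = 10/31, P(r = 6 | data) = 9/62, P(r = 7 | data) = 3/62, P(r = 8 | data) = 1/31, P(r = 9 | data) = 0.
So P(red next | data) = Σ P(red next | H) P(H | data) = (1/4)(14/31) + (5/8)(10/31) + (3/4)(9/62) + (7/8)(3/62) + (1)(1/31) = 247/496.

0.498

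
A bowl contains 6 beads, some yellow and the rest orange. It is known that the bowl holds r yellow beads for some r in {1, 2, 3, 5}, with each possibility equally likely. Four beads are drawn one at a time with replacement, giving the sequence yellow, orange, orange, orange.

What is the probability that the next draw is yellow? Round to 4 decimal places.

Under each hypothesis, the probability of the observed sequence is: P(data | r = 1) = (1/6)(5/6)(5/6)(5/6) = 0.096451; P(data | r = 2) = (2/6)(4/6)(4/6)(4/6) = 0.098765; P(data | r = 3) = (3/6)(3/6)(3/6)(3/6) = 0.0625; P(data | r = 5) = (5/6)(1/6)(1/6)(1/6) = 0.003858.
The prior-weighted likelihoods are 1/4 · 0.096451 = 0.024113, 1/4 · 0.098765 = 0.024691, 1/4 · 0.0625 = 0.015625, 1/4 · 0.003858 = 0.00096451; these sum to 0.065394.
Normalising, the posterior is P(r = 1 | data) = 0.36873, P(r = 2 | data) = 0.37758, P(r = 3 | data) = 0.23894, P(r = 5 | data) = 0.014749.
The predictive probability is P(yellow next | data) = (1/6)(0.36873) + (1/3)(0.37758) + (1/2)(0.23894) + (5/6)(0.014749) = 0.31908.

0.3191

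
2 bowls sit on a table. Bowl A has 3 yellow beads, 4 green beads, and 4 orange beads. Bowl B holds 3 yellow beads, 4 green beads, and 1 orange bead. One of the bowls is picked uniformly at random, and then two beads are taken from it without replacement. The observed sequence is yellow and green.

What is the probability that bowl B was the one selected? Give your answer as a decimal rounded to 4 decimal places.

0.6627

The likelihood of the observed sequence under each hypothesis: P(data | bowl A) = (3/11)(4/10) = 0.10909; P(data | bowl B) = (3/8)(4/7) = 0.21429.
Multiplying each by its prior: 1/2 · 0.10909 = 0.054545, 1/2 · 0.21429 = 0.10714; summing to 0.16169.
Hence P(bowl B | data) = (0.10714) / (0.16169) = 0.66265.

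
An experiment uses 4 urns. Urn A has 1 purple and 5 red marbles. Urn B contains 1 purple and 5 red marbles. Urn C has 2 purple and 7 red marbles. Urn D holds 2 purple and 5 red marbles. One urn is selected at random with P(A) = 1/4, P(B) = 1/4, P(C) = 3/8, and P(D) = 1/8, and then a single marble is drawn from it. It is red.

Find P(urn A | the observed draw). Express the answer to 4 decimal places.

0.2612

For each hypothesis, P(data | H) works out to: P(data | urn A) = (5/6) = 5/6; P(data | urn B) = (5/6) = 5/6; P(data | urn C) = (7/9) = 7/9; P(data | urn D) = (5/7) = 5/7.
The prior-weighted likelihoods are 1/4 · 5/6 = 5/24, 1/4 · 5/6 = 5/24, 3/8 · 7/9 = 7/24, 1/8 · 5/7 = 5/56; with total 67/84.
By Bayes' rule, P(urn A | data) = (5/24) / (67/84) = 35/134.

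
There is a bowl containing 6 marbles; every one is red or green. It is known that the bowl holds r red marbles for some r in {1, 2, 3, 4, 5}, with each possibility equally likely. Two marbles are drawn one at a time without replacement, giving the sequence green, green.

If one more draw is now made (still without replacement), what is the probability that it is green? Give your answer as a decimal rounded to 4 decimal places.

0.5625

For each hypothesis, P(data | H) works out to: P(data | r = 1) = (5/6)(4/5) = 2/3; P(data | r = 2) = (4/6)(3/5) = 2/5; P(data | r = 3) = (3/6)(2/5) = 1/5; P(data | r = 4) = (2/6)(1/5) = 1/15; P(data | r = 5) = (1/6)(0/5) = 0.
Multiplying each by its prior: 1/5 · 2/3 = 2/15, 1/5 · 2/5 = 2/25, 1/5 · 1/5 = 1/25, 1/5 · 1/15 = 1/75, 1/5 · 0 = 0; summing to 4/15.
The posterior is then P(r = 1 | data) = 1/2, P(r = 2 | data) = 3/10, P(r = 3 | data) = 3/20, P(r = 4 | data) = 1/20, P(r = 5 | data) = 0.
Averaging over the posterior, P(green next | data) = (3/4)(1/2) + (1/2)(3/10) + (1/4)(3/20) + (0)(1/20) = 9/16.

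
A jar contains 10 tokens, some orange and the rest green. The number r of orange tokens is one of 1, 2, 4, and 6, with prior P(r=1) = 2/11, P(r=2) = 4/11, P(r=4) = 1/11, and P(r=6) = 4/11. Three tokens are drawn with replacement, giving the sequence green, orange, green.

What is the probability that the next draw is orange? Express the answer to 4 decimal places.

0.3383

For each hypothesis, P(data | H) works out to: P(data | r = 1) = (9/10)(1/10)(9/10) = 0.081; P(data | r = 2) = (8/10)(2/10)(8/10) = 0.128; P(data | r = 4) = (6/10)(4/10)(6/10) = 0.144; P(data | r = 6) = (4/10)(6/10)(4/10) = 0.096.
Weighting by the prior gives 2/11 · 0.081 = 0.014727, 4/11 · 0.128 = 0.046545, 1/11 · 0.144 = 0.013091, 4/11 · 0.096 = 0.034909; these sum to 0.10927.
The posterior is then P(r = 1 | data) = 0.13478, P(r = 2 | data) = 0.42596, P(r = 4 | data) = 0.1198, P(r = 6 | data) = 0.31947.
Averaging over the posterior, P(orange next | data) = (1/10)(0.13478) + (1/5)(0.42596) + (2/5)(0.1198) + (3/5)(0.31947) = 0.33827.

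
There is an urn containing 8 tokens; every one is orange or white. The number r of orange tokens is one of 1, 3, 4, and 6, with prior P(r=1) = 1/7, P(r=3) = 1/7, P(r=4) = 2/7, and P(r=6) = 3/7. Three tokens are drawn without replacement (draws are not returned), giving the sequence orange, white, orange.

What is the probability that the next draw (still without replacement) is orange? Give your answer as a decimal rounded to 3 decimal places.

Under each hypothesis, the probability of the observed sequence is: P(data | r = 1) = (1/8)(7/7)(0/6) = 0; P(data | r = 3) = (3/8)(5/7)(2/6) = 5/56; P(data | r = 4) = (4/8)(4/7)(3/6) = 1/7; P(data | r = 6) = (6/8)(2/7)(5/6) = 5/28.
Multiplying each by its prior: 1/7 · 0 = 0, 1/7 · 5/56 = 5/392, 2/7 · 1/7 = 2/49, 3/7 · 5/28 = 15/196; these sum to 51/392.
Normalising, the posterior is P(r = 1 | data) = 0, P(r = 3 | data) = 5/51, P(r = 4 | data) = 16/51, P(r = 6 | data) = 10/17.
The predictive probability is P(orange next | data) = (1/5)(5/51) + (2/5)(16/51) + (4/5)(10/17) = 157/255.

0.616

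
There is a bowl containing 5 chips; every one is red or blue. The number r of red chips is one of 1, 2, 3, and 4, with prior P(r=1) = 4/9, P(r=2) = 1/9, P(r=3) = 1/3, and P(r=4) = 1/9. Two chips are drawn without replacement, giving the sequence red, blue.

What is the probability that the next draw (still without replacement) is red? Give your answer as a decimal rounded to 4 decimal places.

0.4091

Under each hypothesis, the probability of the observed sequence is: P(data | r = 1) = (1/5)(4/4) = 1/5; P(data | r = 2) = (2/5)(3/4) = 3/10; P(data | r = 3) = (3/5)(2/4) = 3/10; P(data | r = 4) = (4/5)(1/4) = 1/5.
Weighting by the prior gives 4/9 · 1/5 = 4/45, 1/9 · 3/10 = 1/30, 1/3 · 3/10 = 1/10, 1/9 · 1/5 = 1/45; these sum to 11/45.
The posterior is then P(r = 1 | data) = 4/11, P(r = 2 | data) = 3/22, P(r = 3 | data) = 9/22, P(r = 4 | data) = 1/11.
The predictive probability is P(red next | data) = (0)(4/11) + (1/3)(3/22) + (2/3)(9/22) + (1)(1/11) = 9/22.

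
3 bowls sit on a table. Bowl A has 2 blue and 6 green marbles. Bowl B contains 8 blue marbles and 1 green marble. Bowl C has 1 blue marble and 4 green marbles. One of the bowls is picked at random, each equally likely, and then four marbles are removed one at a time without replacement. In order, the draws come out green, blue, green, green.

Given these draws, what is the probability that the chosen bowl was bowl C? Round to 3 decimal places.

0.583

The likelihood of the observed sequence under each hypothesis: P(data | bowl A) = (6/8)(2/7)(5/6)(4/5) = 1/7; P(data | bowl B) = (1/9)(8/8)(0/7) = 0; P(data | bowl C) = (4/5)(1/4)(3/3)(2/2) = 1/5.
Multiplying each by its prior: 1/3 · 1/7 = 1/21, 1/3 · 0 = 0, 1/3 · 1/5 = 1/15; summing to 4/35.
By Bayes' rule, P(bowl C | data) = (1/15) / (4/35) = 7/12.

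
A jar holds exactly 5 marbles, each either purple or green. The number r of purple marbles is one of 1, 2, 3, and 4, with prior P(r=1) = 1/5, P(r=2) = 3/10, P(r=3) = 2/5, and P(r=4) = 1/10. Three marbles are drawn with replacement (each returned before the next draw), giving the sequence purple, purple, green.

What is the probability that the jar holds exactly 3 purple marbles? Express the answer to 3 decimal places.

0.545

Under each hypothesis, the probability of the observed sequence is: P(data | r = 1) = (1/5)(1/5)(4/5) = 4/125; P(data | r = 2) = (2/5)(2/5)(3/5) = 12/125; P(data | r = 3) = (3/5)(3/5)(2/5) = 18/125; P(data | r = 4) = (4/5)(4/5)(1/5) = 16/125.
The prior-weighted likelihoods are 1/5 · 4/125 = 4/625, 3/10 · 12/125 = 18/625, 2/5 · 18/125 = 36/625, 1/10 · 16/125 = 8/625; these sum to 66/625.
Therefore the posterior P(r = 3 | data) = (36/625) / (66/625) = 6/11.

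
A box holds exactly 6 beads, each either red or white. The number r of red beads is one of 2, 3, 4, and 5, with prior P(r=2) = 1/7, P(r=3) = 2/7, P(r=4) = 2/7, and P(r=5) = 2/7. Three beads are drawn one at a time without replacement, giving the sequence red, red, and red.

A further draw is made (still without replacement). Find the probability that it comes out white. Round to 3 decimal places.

0.467

Under each hypothesis, the probability of the observed sequence is: P(data | r = 2) = (2/6)(1/5)(0/4) = 0; P(data | r = 3) = (3/6)(2/5)(1/4) = 1/20; P(data | r = 4) = (4/6)(3/5)(2/4) = 1/5; P(data | r = 5) = (5/6)(4/5)(3/4) = 1/2.
Multiplying each by its prior: 1/7 · 0 = 0, 2/7 · 1/20 = 1/70, 2/7 · 1/5 = 2/35, 2/7 · 1/2 = 1/7; with total 3/14.
The posterior is then P(r = 2 | data) = 0, P(r = 3 | data) = 1/15, P(r = 4 | data) = 4/15, P(r = 5 | data) = 2/3.
So P(white next | data) = Σ P(white next | H) P(H | data) = (1)(1/15) + (2/3)(4/15) + (1/3)(2/3) = 7/15.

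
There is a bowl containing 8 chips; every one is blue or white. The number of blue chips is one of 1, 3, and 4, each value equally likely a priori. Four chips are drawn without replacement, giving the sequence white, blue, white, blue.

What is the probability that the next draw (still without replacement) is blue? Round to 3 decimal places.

0.386

The likelihood of the observed sequence under each hypothesis: P(data | r = 1) = (7/8)(1/7)(6/6)(0/5) = 0; P(data | r = 3) = (5/8)(3/7)(4/6)(2/5) = 1/14; P(data | r = 4) = (4/8)(4/7)(3/6)(3/5) = 3/35.
Multiplying each by its prior: 1/3 · 0 = 0, 1/3 · 1/14 = 1/42, 1/3 · 3/35 = 1/35; with total 11/210.
Normalising, the posterior is P(r = 1 | data) = 0, P(r = 3 | data) = 5/11, P(r = 4 | data) = 6/11.
Averaging over the posterior, P(blue next | data) = (1/4)(5/11) + (1/2)(6/11) = 17/44.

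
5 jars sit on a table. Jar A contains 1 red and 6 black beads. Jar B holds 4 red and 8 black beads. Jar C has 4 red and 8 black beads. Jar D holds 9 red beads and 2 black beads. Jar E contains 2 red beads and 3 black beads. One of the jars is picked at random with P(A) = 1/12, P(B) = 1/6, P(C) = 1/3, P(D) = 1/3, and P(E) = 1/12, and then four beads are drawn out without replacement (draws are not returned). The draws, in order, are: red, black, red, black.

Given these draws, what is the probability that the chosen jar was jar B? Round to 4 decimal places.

The likelihood of the observed sequence under each hypothesis: P(data | jar A) = (1/7)(6/6)(0/5) = 0; P(data | jar B) = (4/12)(8/11)(3/10)(7/9) = 0.056566; P(data | jar C) = (4/12)(8/11)(3/10)(7/9) = 0.056566; P(data | jar D) = (9/11)(2/10)(8/9)(1/8) = 0.018182; P(data | jar E) = (2/5)(3/4)(1/3)(2/2) = 0.1.
Weighting by the prior gives 1/12 · 0 = 0, 1/6 · 0.056566 = 0.0094276, 1/3 · 0.056566 = 0.018855, 1/3 · 0.018182 = 0.0060606, 1/12 · 0.1 = 0.0083333; summing to 0.042677.
By Bayes' rule, P(jar B | data) = (0.0094276) / (0.042677) = 0.22091.

0.2209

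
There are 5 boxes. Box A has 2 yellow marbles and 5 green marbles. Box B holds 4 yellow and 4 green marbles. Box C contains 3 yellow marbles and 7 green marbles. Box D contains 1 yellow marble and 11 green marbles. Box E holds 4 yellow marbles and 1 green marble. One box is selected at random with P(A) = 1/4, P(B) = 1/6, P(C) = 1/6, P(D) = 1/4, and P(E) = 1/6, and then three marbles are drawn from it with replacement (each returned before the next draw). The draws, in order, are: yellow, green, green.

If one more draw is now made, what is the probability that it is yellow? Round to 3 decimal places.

0.324

For each hypothesis, P(data | H) works out to: P(data | box A) = (2/7)(5/7)(5/7) = 0.14577; P(data | box B) = (4/8)(4/8)(4/8) = 0.125; P(data | box C) = (3/10)(7/10)(7/10) = 0.147; P(data | box D) = (1/12)(11/12)(11/12) = 0.070023; P(data | box E) = (4/5)(1/5)(1/5) = 0.032.
The prior-weighted likelihoods are 1/4 · 0.14577 = 0.036443, 1/6 · 0.125 = 0.020833, 1/6 · 0.147 = 0.0245, 1/4 · 0.070023 = 0.017506, 1/6 · 0.032 = 0.0053333; with total 0.10462.
Normalising, the posterior is P(box A | data) = 0.34835, P(box B | data) = 0.19914, P(box C | data) = 0.23419, P(box D | data) = 0.16733, P(box E | data) = 0.05098.
So P(yellow next | data) = Σ P(yellow next | H) P(H | data) = (2/7)(0.34835) + (1/2)(0.19914) + (3/10)(0.23419) + (1/12)(0.16733) + (4/5)(0.05098) = 0.32409.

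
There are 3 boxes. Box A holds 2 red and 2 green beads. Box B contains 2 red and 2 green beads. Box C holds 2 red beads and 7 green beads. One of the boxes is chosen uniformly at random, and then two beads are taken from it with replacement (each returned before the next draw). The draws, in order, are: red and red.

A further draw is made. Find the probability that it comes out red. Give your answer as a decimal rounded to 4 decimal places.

0.4750

For each hypothesis, P(data | H) works out to: P(data | box A) = (2/4)(2/4) = 1/4; P(data | box B) = (2/4)(2/4) = 1/4; P(data | box C) = (2/9)(2/9) = 4/81.
Multiplying each by its prior: 1/3 · 1/4 = 1/12, 1/3 · 1/4 = 1/12, 1/3 · 4/81 = 4/243; these sum to 89/486.
Dividing through by the total gives posterior P(box A | data) = 0.45506, P(box B | data) = 0.45506, P(box C | data) = 0.089888.
Averaging over the posterior, P(red next | data) = (1/2)(0.45506) + (1/2)(0.45506) + (2/9)(0.089888) = 0.47503.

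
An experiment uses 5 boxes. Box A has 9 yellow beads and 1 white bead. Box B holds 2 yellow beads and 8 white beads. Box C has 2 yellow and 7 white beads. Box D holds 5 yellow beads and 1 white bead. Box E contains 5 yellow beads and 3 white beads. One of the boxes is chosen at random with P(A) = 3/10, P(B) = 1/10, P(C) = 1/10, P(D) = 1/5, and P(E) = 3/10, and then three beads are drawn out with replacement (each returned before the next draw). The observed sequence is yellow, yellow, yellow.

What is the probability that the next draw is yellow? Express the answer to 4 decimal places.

For each hypothesis, P(data | H) works out to: P(data | box A) = (9/10)(9/10)(9/10) = 0.729; P(data | box B) = (2/10)(2/10)(2/10) = 0.008; P(data | box C) = (2/9)(2/9)(2/9) = 0.010974; P(data | box D) = (5/6)(5/6)(5/6) = 0.5787; P(data | box E) = (5/8)(5/8)(5/8) = 0.24414.
The prior-weighted likelihoods are 3/10 · 0.729 = 0.2187, 1/10 · 0.008 = 0.0008, 1/10 · 0.010974 = 0.0010974, 1/5 · 0.5787 = 0.11574, 3/10 · 0.24414 = 0.073242; summing to 0.40958.
Normalising, the posterior is P(box A | data) = 0.53396, P(box B | data) = 0.0019532, P(box C | data) = 0.0026793, P(box D | data) = 0.28258, P(box E | data) = 0.17882.
Averaging over the posterior, P(yellow next | data) = (9/10)(0.53396) + (1/5)(0.0019532) + (2/9)(0.0026793) + (5/6)(0.28258) + (5/8)(0.17882) = 0.8288.

0.8288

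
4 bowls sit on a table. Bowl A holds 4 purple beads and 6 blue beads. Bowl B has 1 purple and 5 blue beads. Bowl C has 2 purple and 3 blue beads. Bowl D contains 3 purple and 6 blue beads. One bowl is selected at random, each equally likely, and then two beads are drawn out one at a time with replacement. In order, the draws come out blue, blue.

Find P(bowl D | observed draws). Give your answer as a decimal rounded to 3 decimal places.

0.239

Compute the likelihood of the observed sequence for each case: P(data | bowl A) = (6/10)(6/10) = 0.36; P(data | bowl B) = (5/6)(5/6) = 0.69444; P(data | bowl C) = (3/5)(3/5) = 0.36; P(data | bowl D) = (6/9)(6/9) = 0.44444.
The prior-weighted likelihoods are 1/4 · 0.36 = 0.09, 1/4 · 0.69444 = 0.17361, 1/4 · 0.36 = 0.09, 1/4 · 0.44444 = 0.11111; these sum to 0.46472.
Hence P(bowl D | data) = (0.11111) / (0.46472) = 0.23909.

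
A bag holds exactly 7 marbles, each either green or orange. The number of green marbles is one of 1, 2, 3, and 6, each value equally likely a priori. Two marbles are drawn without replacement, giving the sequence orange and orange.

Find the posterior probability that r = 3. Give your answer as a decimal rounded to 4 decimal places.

0.1935

Compute the likelihood of the observed sequence for each case: P(data | r = 1) = (6/7)(5/6) = 5/7; P(data | r = 2) = (5/7)(4/6) = 10/21; P(data | r = 3) = (4/7)(3/6) = 2/7; P(data | r = 6) = (1/7)(0/6) = 0.
Multiplying each by its prior: 1/4 · 5/7 = 5/28, 1/4 · 10/21 = 5/42, 1/4 · 2/7 = 1/14, 1/4 · 0 = 0; summing to 31/84.
So P(r = 3 | data) = (1/14) / (31/84) = 6/31.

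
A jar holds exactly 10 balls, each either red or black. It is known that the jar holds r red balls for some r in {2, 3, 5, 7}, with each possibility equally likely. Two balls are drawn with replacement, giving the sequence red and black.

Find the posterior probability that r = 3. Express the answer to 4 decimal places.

0.2530

For each hypothesis, P(data | H) works out to: P(data | r = 2) = (2/10)(8/10) = 4/25; P(data | r = 3) = (3/10)(7/10) = 21/100; P(data | r = 5) = (5/10)(5/10) = 1/4; P(data | r = 7) = (7/10)(3/10) = 21/100.
Weighting by the prior gives 1/4 · 4/25 = 1/25, 1/4 · 21/100 = 21/400, 1/4 · 1/4 = 1/16, 1/4 · 21/100 = 21/400; with total 83/400.
By Bayes' rule, P(r = 3 | data) = (21/400) / (83/400) = 21/83.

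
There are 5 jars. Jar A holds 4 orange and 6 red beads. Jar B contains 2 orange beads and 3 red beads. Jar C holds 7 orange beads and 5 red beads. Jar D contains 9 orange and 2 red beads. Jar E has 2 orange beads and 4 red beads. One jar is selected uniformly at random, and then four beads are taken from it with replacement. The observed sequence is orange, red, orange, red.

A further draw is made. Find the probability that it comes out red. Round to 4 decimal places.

0.5317

Compute the likelihood of the observed sequence for each case: P(data | jar A) = (4/10)(6/10)(4/10)(6/10) = 0.0576; P(data | jar B) = (2/5)(3/5)(2/5)(3/5) = 0.0576; P(data | jar C) = (7/12)(5/12)(7/12)(5/12) = 0.059076; P(data | jar D) = (9/11)(2/11)(9/11)(2/11) = 0.02213; P(data | jar E) = (2/6)(4/6)(2/6)(4/6) = 0.049383.
Weighting by the prior gives 1/5 · 0.0576 = 0.01152, 1/5 · 0.0576 = 0.01152, 1/5 · 0.059076 = 0.011815, 1/5 · 0.02213 = 0.0044259, 1/5 · 0.049383 = 0.0098765; with total 0.049158.
Dividing through by the total gives posterior P(jar A | data) = 0.23435, P(jar B | data) = 0.23435, P(jar C | data) = 0.24035, P(jar D | data) = 0.090035, P(jar E | data) = 0.20092.
Averaging over the posterior, P(red next | data) = (3/5)(0.23435) + (3/5)(0.23435) + (5/12)(0.24035) + (2/11)(0.090035) + (2/3)(0.20092) = 0.53168.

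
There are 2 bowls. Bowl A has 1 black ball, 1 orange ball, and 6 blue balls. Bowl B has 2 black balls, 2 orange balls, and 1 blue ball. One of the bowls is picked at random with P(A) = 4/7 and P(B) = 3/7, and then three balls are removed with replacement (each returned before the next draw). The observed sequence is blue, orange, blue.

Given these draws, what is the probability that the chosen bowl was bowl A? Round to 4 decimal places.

Compute the likelihood of the observed sequence for each case: P(data | bowl A) = (6/8)(1/8)(6/8) = 0.070312; P(data | bowl B) = (1/5)(2/5)(1/5) = 0.016.
The prior-weighted likelihoods are 4/7 · 0.070312 = 0.040179, 3/7 · 0.016 = 0.0068571; with total 0.047036.
Therefore the posterior P(bowl A | data) = (0.040179) / (0.047036) = 0.85421.

0.8542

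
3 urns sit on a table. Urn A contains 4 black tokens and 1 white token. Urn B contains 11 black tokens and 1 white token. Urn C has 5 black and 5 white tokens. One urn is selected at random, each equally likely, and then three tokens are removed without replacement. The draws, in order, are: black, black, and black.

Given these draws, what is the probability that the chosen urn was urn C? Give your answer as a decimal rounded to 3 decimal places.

Compute the likelihood of the observed sequence for each case: P(data | urn A) = (4/5)(3/4)(2/3) = 2/5; P(data | urn B) = (11/12)(10/11)(9/10) = 3/4; P(data | urn C) = (5/10)(4/9)(3/8) = 1/12.
The prior-weighted likelihoods are 1/3 · 2/5 = 2/15, 1/3 · 3/4 = 1/4, 1/3 · 1/12 = 1/36; summing to 37/90.
By Bayes' rule, P(urn C | data) = (1/36) / (37/90) = 5/74.

0.068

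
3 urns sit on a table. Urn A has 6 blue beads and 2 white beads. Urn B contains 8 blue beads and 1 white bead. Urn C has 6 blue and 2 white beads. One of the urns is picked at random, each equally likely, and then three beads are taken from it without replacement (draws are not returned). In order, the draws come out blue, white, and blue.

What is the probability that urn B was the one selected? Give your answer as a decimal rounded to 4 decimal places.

The likelihood of the observed sequence under each hypothesis: P(data | urn A) = (6/8)(2/7)(5/6) = 5/28; P(data | urn B) = (8/9)(1/8)(7/7) = 1/9; P(data | urn C) = (6/8)(2/7)(5/6) = 5/28.
The prior-weighted likelihoods are 1/3 · 5/28 = 5/84, 1/3 · 1/9 = 1/27, 1/3 · 5/28 = 5/84; summing to 59/378.
By Bayes' rule, P(urn B | data) = (1/27) / (59/378) = 14/59.

0.2373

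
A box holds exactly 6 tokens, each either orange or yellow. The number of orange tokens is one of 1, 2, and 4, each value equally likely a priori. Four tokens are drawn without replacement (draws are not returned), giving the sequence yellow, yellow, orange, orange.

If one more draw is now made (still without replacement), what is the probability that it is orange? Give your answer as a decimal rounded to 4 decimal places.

Under each hypothesis, the probability of the observed sequence is: P(data | r = 1) = (5/6)(4/5)(1/4)(0/3) = 0; P(data | r = 2) = (4/6)(3/5)(2/4)(1/3) = 1/15; P(data | r = 4) = (2/6)(1/5)(4/4)(3/3) = 1/15.
The prior-weighted likelihoods are 1/3 · 0 = 0, 1/3 · 1/15 = 1/45, 1/3 · 1/15 = 1/45; with total 2/45.
Normalising, the posterior is P(r = 1 | data) = 0, P(r = 2 | data) = 1/2, P(r = 4 | data) = 1/2.
So P(orange next | data) = Σ P(orange next | H) P(H | data) = (0)(1/2) + (1)(1/2) = 1/2.

0.5000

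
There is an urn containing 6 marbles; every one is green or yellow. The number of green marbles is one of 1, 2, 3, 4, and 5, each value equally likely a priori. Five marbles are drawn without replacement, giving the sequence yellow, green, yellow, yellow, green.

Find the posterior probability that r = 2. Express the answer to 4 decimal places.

Compute the likelihood of the observed sequence for each case: P(data | r = 1) = (5/6)(1/5)(4/4)(3/3)(0/2) = 0; P(data | r = 2) = (4/6)(2/5)(3/4)(2/3)(1/2) = 1/15; P(data | r = 3) = (3/6)(3/5)(2/4)(1/3)(2/2) = 1/20; P(data | r = 4) = (2/6)(4/5)(1/4)(0/3) = 0; P(data | r = 5) = (1/6)(5/5)(0/4) = 0.
Multiplying each by its prior: 1/5 · 0 = 0, 1/5 · 1/15 = 1/75, 1/5 · 1/20 = 1/100, 1/5 · 0 = 0, 1/5 · 0 = 0; with total 7/300.
Hence P(r = 2 | data) = (1/75) / (7/300) = 4/7.

0.5714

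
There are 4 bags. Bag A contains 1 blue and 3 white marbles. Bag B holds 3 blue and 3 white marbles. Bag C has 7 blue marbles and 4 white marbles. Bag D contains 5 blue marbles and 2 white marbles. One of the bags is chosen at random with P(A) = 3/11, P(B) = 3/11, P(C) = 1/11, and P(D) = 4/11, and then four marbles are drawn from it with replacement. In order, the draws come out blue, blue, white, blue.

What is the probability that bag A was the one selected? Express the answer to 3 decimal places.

Under each hypothesis, the probability of the observed sequence is: P(data | bag A) = (1/4)(1/4)(3/4)(1/4) = 0.011719; P(data | bag B) = (3/6)(3/6)(3/6)(3/6) = 0.0625; P(data | bag C) = (7/11)(7/11)(4/11)(7/11) = 0.093709; P(data | bag D) = (5/7)(5/7)(2/7)(5/7) = 0.10412.
Multiplying each by its prior: 3/11 · 0.011719 = 0.003196, 3/11 · 0.0625 = 0.017045, 1/11 · 0.093709 = 0.008519, 4/11 · 0.10412 = 0.037863; these sum to 0.066624.
So P(bag A | data) = (0.003196) / (0.066624) = 0.047971.

0.048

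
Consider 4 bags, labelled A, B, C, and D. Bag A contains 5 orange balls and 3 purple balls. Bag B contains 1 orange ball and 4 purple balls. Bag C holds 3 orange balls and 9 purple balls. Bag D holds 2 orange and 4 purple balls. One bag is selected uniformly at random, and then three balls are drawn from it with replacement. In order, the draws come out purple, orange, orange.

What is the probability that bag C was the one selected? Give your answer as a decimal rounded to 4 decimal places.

0.1565

For each hypothesis, P(data | H) works out to: P(data | bag A) = (3/8)(5/8)(5/8) = 0.14648; P(data | bag B) = (4/5)(1/5)(1/5) = 0.032; P(data | bag C) = (9/12)(3/12)(3/12) = 0.046875; P(data | bag D) = (4/6)(2/6)(2/6) = 0.074074.
Multiplying each by its prior: 1/4 · 0.14648 = 0.036621, 1/4 · 0.032 = 0.008, 1/4 · 0.046875 = 0.011719, 1/4 · 0.074074 = 0.018519; with total 0.074858.
Therefore the posterior P(bag C | data) = (0.011719) / (0.074858) = 0.15655.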